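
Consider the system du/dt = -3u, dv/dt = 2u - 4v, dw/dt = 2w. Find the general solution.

Coefficient matrix A = [[-3, 0, 0], [2, -4, 0], [0, 0, 2]].
det(A - λI) = 0 gives eigenvalues λ = -3, -4, 2.
For λ=-3: eigenvector (1,2,0).
For λ=-4: eigenvector (0,1,0).
For λ=2: eigenvector (0,0,1).
General solution: K_1e^(-3t)(1,2,0) + K_2e^(-4t)(0,1,0) + K_3e^(2t)(0,0,1).

u(t) = K_1e^(-3t), v(t) = 2K_1e^(-3t) + K_2e^(-4t), w(t) = K_3e^(2t)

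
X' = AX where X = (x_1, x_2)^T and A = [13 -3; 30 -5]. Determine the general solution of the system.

Coefficient matrix A = [[13, -3], [30, -5]].
Characteristic polynomial det(A - λI) = λ^2 - 8λ + 25 = 0.
Eigenvalues λ = 4 ± 3i (complex conjugate pair).
For λ=4+3i: an eigenvector is (0,-1) - i(1,3) = (0 - i, -1 - 3i).
A real fundamental pair from Re and Im of e^((4+3i)t)v: X_1 = e^(4t)(cos(3t)·(0,-1) + sin(3t)·(1,3)), X_2 = e^(4t)(sin(3t)·(0,-1) - cos(3t)·(1,3)).
General solution: c_1X_1 + c_2X_2.

x_1(t) = c_1e^(4t)sin(3t) - c_2e^(4t)cos(3t), x_2(t) = 3c_1e^(4t)sin(3t) - c_1e^(4t)cos(3t) - c_2e^(4t)sin(3t) - 3c_2e^(4t)cos(3t)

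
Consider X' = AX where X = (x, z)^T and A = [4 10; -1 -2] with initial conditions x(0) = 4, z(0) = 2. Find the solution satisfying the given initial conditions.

Coefficient matrix A = [[4, 10], [-1, -2]].
Characteristic polynomial det(A - λI) = λ^2 - 2λ + 2 = 0.
Eigenvalues λ = 1 ± i (complex conjugate pair).
For λ=1+i: an eigenvector is (-1,0) - i(-3,1) = (-1 + 3i, 0 - i).
A real fundamental pair from Re and Im of e^((1+i)t)v: X_1 = e^(t)(cos(t)·(-1,0) + sin(t)·(-3,1)), X_2 = e^(t)(sin(t)·(-1,0) - cos(t)·(-3,1)).
General solution: K_1X_1 + K_2X_2.
Applying x(0)=4, z(0)=2 gives K_1=-10, K_2=-2.

x(t) = 32e^(t)sin(t) + 4e^(t)cos(t), z(t) = -10e^(t)sin(t) + 2e^(t)cos(t)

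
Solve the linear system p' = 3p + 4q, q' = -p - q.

p(t) = 2C_1e^(t) + 2C_2te^(t) - C_2e^(t), q(t) = -C_1e^(t) - C_2te^(t) + C_2e^(t)

Coefficient matrix A = [[3, 4], [-1, -1]].
Characteristic polynomial det(A - λI) = λ^2 - 2λ + 1 = 0.
Single eigenvalue λ = 1 with algebraic multiplicity 2.
Eigenvector v = (2,-1); generalized eigenvector w with (A-λI)w=v is (-1,1).
General solution: e^(t)[C_1·v + C_2·(t·v + w)].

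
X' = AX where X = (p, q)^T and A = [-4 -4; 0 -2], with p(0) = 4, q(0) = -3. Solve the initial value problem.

p(t) = 6e^(-2t) - 2e^(-4t), q(t) = -3e^(-2t)

Coefficient matrix A = [[-4, -4], [0, -2]].
Characteristic polynomial det(A - λI) = λ^2 + 6λ + 8 = 0.
Eigenvalues λ = -4, -2.
For λ=-4: (A-λI) row 1 is [0, -4], so an eigenvector is (1, 0).
For λ=-2: (A-λI) row 1 is [-2, -4], so an eigenvector is (-2, 1).
General solution: c_1e^(-4t)(1,0) + c_2e^(-2t)(-2,1).
Applying p(0)=4, q(0)=-3 gives c_1=-2, c_2=-3.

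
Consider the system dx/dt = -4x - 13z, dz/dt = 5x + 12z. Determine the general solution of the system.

x(t) = 3K_1e^(4t)sin(t) - 2K_1e^(4t)cos(t) - 2K_2e^(4t)sin(t) - 3K_2e^(4t)cos(t), z(t) = -2K_1e^(4t)sin(t) + K_1e^(4t)cos(t) + K_2e^(4t)sin(t) + 2K_2e^(4t)cos(t)

Coefficient matrix A = [[-4, -13], [5, 12]].
Characteristic polynomial det(A - λI) = λ^2 - 8λ + 17 = 0.
Eigenvalues λ = 4 ± i (complex conjugate pair).
For λ=4+i: an eigenvector is (-2,1) - i(3,-2) = (-2 - 3i, 1 + 2i).
A real fundamental pair from Re and Im of e^((4+i)t)v: X_1 = e^(4t)(cos(t)·(-2,1) + sin(t)·(3,-2)), X_2 = e^(4t)(sin(t)·(-2,1) - cos(t)·(3,-2)).
General solution: K_1X_1 + K_2X_2.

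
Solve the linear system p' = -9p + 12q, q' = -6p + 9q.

p(t) = -2c_1e^(-3t) + c_2e^(3t), q(t) = -c_1e^(-3t) + c_2e^(3t)

Coefficient matrix A = [[-9, 12], [-6, 9]].
Characteristic polynomial det(A - λI) = λ^2 - 9 = 0.
Eigenvalues λ = -3, 3.
For λ=-3: (A-λI) row 1 is [-6, 12], so an eigenvector is (-2, -1).
For λ=3: (A-λI) row 1 is [-12, 12], so an eigenvector is (1, 1).
General solution: c_1e^(-3t)(-2,-1) + c_2e^(3t)(1,1).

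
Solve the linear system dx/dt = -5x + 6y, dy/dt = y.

x(t) = K_1e^(t) - K_2e^(-5t), y(t) = K_1e^(t)

Coefficient matrix A = [[-5, 6], [0, 1]].
Characteristic polynomial det(A - λI) = λ^2 + 4λ - 5 = 0.
Eigenvalues λ = 1, -5.
For λ=1: (A-λI) row 1 is [-6, 6], so an eigenvector is (1, 1).
For λ=-5: (A-λI) row 1 is [0, 6], so an eigenvector is (-1, 0).
General solution: K_1e^(t)(1,1) + K_2e^(-5t)(-1,0).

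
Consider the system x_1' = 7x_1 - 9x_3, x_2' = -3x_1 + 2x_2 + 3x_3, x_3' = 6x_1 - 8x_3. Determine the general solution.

x_1(t) = 3c_1e^(t) + c_3e^(-2t), x_2(t) = 3c_1e^(t) + c_2e^(2t), x_3(t) = 2c_1e^(t) + c_3e^(-2t)

Coefficient matrix A = [[7, 0, -9], [-3, 2, 3], [6, 0, -8]].
det(A - λI) = 0 gives eigenvalues λ = 1, 2, -2.
For λ=1: eigenvector (3,3,2).
For λ=2: eigenvector (0,1,0).
For λ=-2: eigenvector (1,0,1).
General solution: c_1e^(t)(3,3,2) + c_2e^(2t)(0,1,0) + c_3e^(-2t)(1,0,1).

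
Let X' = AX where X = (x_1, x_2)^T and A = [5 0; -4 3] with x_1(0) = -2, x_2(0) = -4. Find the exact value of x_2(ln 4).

3584

A = [[5,0],[-4,3]]; eigenvalues λ = 5, 3.
Eigenvectors: (-1,2) for λ=5, (0,1) for λ=3.
From the initial condition, c_1 = 2, c_2 = -8.
x_2(ln 4) = (2)(4^5)(2) + (-8)(4^3)(1) = 3584.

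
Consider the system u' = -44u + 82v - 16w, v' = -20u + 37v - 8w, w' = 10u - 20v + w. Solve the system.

Coefficient matrix A = [[-44, 82, -16], [-20, 37, -8], [10, -20, 1]].
det(A - λI) = 0 gives eigenvalues λ = -4, -3, 1.
For λ=-4: eigenvector (9,4,-2).
For λ=-3: eigenvector (2,1,0).
For λ=1: eigenvector (-4,-2,1).
General solution: c_1e^(-4t)(9,4,-2) + c_2e^(-3t)(2,1,0) + c_3e^(t)(-4,-2,1).

u(t) = 9c_1e^(-4t) + 2c_2e^(-3t) - 4c_3e^(t), v(t) = 4c_1e^(-4t) + c_2e^(-3t) - 2c_3e^(t), w(t) = -2c_1e^(-4t) + c_3e^(t)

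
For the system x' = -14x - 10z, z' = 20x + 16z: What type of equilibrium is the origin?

A = [[-14,-10],[20,16]]; det(A-λI) = λ^2 - 2λ - 24.
λ = -4, 6: opposite signs.

saddle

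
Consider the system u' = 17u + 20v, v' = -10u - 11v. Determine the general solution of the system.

u(t) = 3c_1e^(3t)sin(2t) - c_1e^(3t)cos(2t) - c_2e^(3t)sin(2t) - 3c_2e^(3t)cos(2t), v(t) = -2c_1e^(3t)sin(2t) + c_1e^(3t)cos(2t) + c_2e^(3t)sin(2t) + 2c_2e^(3t)cos(2t)

Coefficient matrix A = [[17, 20], [-10, -11]].
Characteristic polynomial det(A - λI) = λ^2 - 6λ + 13 = 0.
Eigenvalues λ = 3 ± 2i (complex conjugate pair).
For λ=3+2i: an eigenvector is (-1,1) - i(3,-2) = (-1 - 3i, 1 + 2i).
A real fundamental pair from Re and Im of e^((3+2i)t)v: X_1 = e^(3t)(cos(2t)·(-1,1) + sin(2t)·(3,-2)), X_2 = e^(3t)(sin(2t)·(-1,1) - cos(2t)·(3,-2)).
General solution: c_1X_1 + c_2X_2.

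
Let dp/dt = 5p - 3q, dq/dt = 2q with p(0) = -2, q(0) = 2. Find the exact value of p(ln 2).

A = [[5,-3],[0,2]]; eigenvalues λ = 2, 5.
Eigenvectors: (-1,-1) for λ=2, (1,0) for λ=5.
From the initial condition, c_1 = -2, c_2 = -4.
p(ln 2) = (-2)(2^2)(-1) + (-4)(2^5)(1) = -120.

-120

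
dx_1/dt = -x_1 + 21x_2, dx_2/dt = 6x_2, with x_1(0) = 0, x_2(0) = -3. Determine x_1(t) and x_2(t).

x_1(t) = -9e^(6t) + 9e^(-t), x_2(t) = -3e^(6t)

Coefficient matrix A = [[-1, 21], [0, 6]].
Characteristic polynomial det(A - λI) = λ^2 - 5λ - 6 = 0.
Eigenvalues λ = 6, -1.
For λ=6: (A-λI) row 1 is [-7, 21], so an eigenvector is (3, 1).
For λ=-1: (A-λI) row 1 is [0, 21], so an eigenvector is (1, 0).
General solution: K_1e^(6t)(3,1) + K_2e^(-t)(1,0).
Applying x_1(0)=0, x_2(0)=-3 gives K_1=-3, K_2=9.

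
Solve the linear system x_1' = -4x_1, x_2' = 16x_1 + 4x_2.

x_1(t) = -K_1e^(-4t), x_2(t) = 2K_1e^(-4t) - K_2e^(4t)

Coefficient matrix A = [[-4, 0], [16, 4]].
Characteristic polynomial det(A - λI) = λ^2 - 16 = 0.
Eigenvalues λ = -4, 4.
For λ=-4: (A-λI) row 2 is [16, 8], so an eigenvector is (-1, 2).
For λ=4: (A-λI) row 1 is [-8, 0], so an eigenvector is (0, -1).
General solution: K_1e^(-4t)(-1,2) + K_2e^(4t)(0,-1).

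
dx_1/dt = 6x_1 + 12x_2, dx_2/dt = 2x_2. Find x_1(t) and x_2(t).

x_1(t) = -C_1e^(6t) - 3C_2e^(2t), x_2(t) = C_2e^(2t)

Coefficient matrix A = [[6, 12], [0, 2]].
Characteristic polynomial det(A - λI) = λ^2 - 8λ + 12 = 0.
Eigenvalues λ = 6, 2.
For λ=6: (A-λI) row 1 is [0, 12], so an eigenvector is (-1, 0).
For λ=2: (A-λI) row 1 is [4, 12], so an eigenvector is (-3, 1).
General solution: C_1e^(6t)(-1,0) + C_2e^(2t)(-3,1).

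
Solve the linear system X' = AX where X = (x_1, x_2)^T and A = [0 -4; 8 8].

x_1(t) = K_1e^(4t)cos(4t) + K_2e^(4t)sin(4t), x_2(t) = K_1e^(4t)sin(4t) - K_1e^(4t)cos(4t) - K_2e^(4t)sin(4t) - K_2e^(4t)cos(4t)

Coefficient matrix A = [[0, -4], [8, 8]].
Characteristic polynomial det(A - λI) = λ^2 - 8λ + 32 = 0.
Eigenvalues λ = 4 ± 4i (complex conjugate pair).
For λ=4+4i: an eigenvector is (1,-1) - i(0,1) = (1, -1 - i).
A real fundamental pair from Re and Im of e^((4+4i)t)v: X_1 = e^(4t)(cos(4t)·(1,-1) + sin(4t)·(0,1)), X_2 = e^(4t)(sin(4t)·(1,-1) - cos(4t)·(0,1)).
General solution: K_1X_1 + K_2X_2.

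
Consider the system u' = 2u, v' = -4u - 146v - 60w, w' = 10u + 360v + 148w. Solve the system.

u(t) = c_1e^(2t), v(t) = 2c_1e^(2t) - 2c_2e^(4t) + 5c_3e^(-2t), w(t) = -5c_1e^(2t) + 5c_2e^(4t) - 12c_3e^(-2t)

Coefficient matrix A = [[2, 0, 0], [-4, -146, -60], [10, 360, 148]].
det(A - λI) = 0 gives eigenvalues λ = 2, 4, -2.
For λ=2: eigenvector (1,2,-5).
For λ=4: eigenvector (0,-2,5).
For λ=-2: eigenvector (0,5,-12).
General solution: c_1e^(2t)(1,2,-5) + c_2e^(4t)(0,-2,5) + c_3e^(-2t)(0,5,-12).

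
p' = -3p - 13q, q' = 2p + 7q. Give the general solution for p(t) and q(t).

Coefficient matrix A = [[-3, -13], [2, 7]].
Characteristic polynomial det(A - λI) = λ^2 - 4λ + 5 = 0.
Eigenvalues λ = 2 ± i (complex conjugate pair).
For λ=2+i: an eigenvector is (3,-1) - i(-2,1) = (3 + 2i, -1 - i).
A real fundamental pair from Re and Im of e^((2+i)t)v: X_1 = e^(2t)(cos(t)·(3,-1) + sin(t)·(-2,1)), X_2 = e^(2t)(sin(t)·(3,-1) - cos(t)·(-2,1)).
General solution: K_1X_1 + K_2X_2.

p(t) = -2K_1e^(2t)sin(t) + 3K_1e^(2t)cos(t) + 3K_2e^(2t)sin(t) + 2K_2e^(2t)cos(t), q(t) = K_1e^(2t)sin(t) - K_1e^(2t)cos(t) - K_2e^(2t)sin(t) - K_2e^(2t)cos(t)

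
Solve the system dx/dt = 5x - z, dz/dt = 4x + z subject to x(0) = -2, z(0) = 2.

x(t) = -6te^(3t) - 2e^(3t), z(t) = -12te^(3t) + 2e^(3t)

Coefficient matrix A = [[5, -1], [4, 1]].
Characteristic polynomial det(A - λI) = λ^2 - 6λ + 9 = 0.
Single eigenvalue λ = 3 with algebraic multiplicity 2.
Eigenvector v = (1,2); generalized eigenvector w with (A-λI)w=v is (0,-1).
General solution: e^(3t)[K_1·v + K_2·(t·v + w)].
Applying x(0)=-2, z(0)=2 gives K_1=-2, K_2=-6.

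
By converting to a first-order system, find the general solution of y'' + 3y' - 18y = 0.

y(t) = C_1e^(3t) + C_2e^(-6t)

Let x_1 = y, x_2 = y'. Then x_1' = x_2 and x_2' = 18x_1 - 3x_2.
A = [[0,1],[18,-3]]; det(A-λI) = λ^2 + 3λ - 18.
Eigenvalues λ = 3, -6 with eigenvectors (1,3), (1,-6).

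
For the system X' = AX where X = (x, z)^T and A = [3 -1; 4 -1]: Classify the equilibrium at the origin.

unstable improper node

A = [[3,-1],[4,-1]]; det(A-λI) = λ^2 - 2λ + 1.
repeated λ = 1 with a single eigenvector.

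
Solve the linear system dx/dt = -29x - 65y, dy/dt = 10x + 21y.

Coefficient matrix A = [[-29, -65], [10, 21]].
Characteristic polynomial det(A - λI) = λ^2 + 8λ + 41 = 0.
Eigenvalues λ = -4 ± 5i (complex conjugate pair).
For λ=-4+5i: an eigenvector is (-2,1) - i(-3,1) = (-2 + 3i, 1 - i).
A real fundamental pair from Re and Im of e^((-4+5i)t)v: X_1 = e^(-4t)(cos(5t)·(-2,1) + sin(5t)·(-3,1)), X_2 = e^(-4t)(sin(5t)·(-2,1) - cos(5t)·(-3,1)).
General solution: K_1X_1 + K_2X_2.

x(t) = -3K_1e^(-4t)sin(5t) - 2K_1e^(-4t)cos(5t) - 2K_2e^(-4t)sin(5t) + 3K_2e^(-4t)cos(5t), y(t) = K_1e^(-4t)sin(5t) + K_1e^(-4t)cos(5t) + K_2e^(-4t)sin(5t) - K_2e^(-4t)cos(5t)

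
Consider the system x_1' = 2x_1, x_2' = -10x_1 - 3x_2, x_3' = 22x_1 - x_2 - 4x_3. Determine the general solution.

Coefficient matrix A = [[2, 0, 0], [-10, -3, 0], [22, -1, -4]].
det(A - λI) = 0 gives eigenvalues λ = 2, -3, -4.
For λ=2: eigenvector (1,-2,4).
For λ=-3: eigenvector (0,1,-1).
For λ=-4: eigenvector (0,0,1).
General solution: c_1e^(2t)(1,-2,4) + c_2e^(-3t)(0,1,-1) + c_3e^(-4t)(0,0,1).

x_1(t) = c_1e^(2t), x_2(t) = -2c_1e^(2t) + c_2e^(-3t), x_3(t) = 4c_1e^(2t) - c_2e^(-3t) + c_3e^(-4t)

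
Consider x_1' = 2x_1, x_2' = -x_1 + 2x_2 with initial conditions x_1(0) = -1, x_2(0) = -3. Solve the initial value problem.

x_1(t) = -e^(2t), x_2(t) = te^(2t) - 3e^(2t)

Coefficient matrix A = [[2, 0], [-1, 2]].
Characteristic polynomial det(A - λI) = λ^2 - 4λ + 4 = 0.
Single eigenvalue λ = 2 with algebraic multiplicity 2.
Eigenvector v = (0,1); generalized eigenvector w with (A-λI)w=v is (-1,-1).
General solution: e^(2t)[C_1·v + C_2·(t·v + w)].
Applying x_1(0)=-1, x_2(0)=-3 gives C_1=-2, C_2=1.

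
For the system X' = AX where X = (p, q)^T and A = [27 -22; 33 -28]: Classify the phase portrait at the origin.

saddle

A = [[27,-22],[33,-28]]; det(A-λI) = λ^2 + λ - 30.
λ = -6, 5: opposite signs.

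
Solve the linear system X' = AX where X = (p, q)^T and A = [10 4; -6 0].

Coefficient matrix A = [[10, 4], [-6, 0]].
Characteristic polynomial det(A - λI) = λ^2 - 10λ + 24 = 0.
Eigenvalues λ = 4, 6.
For λ=4: (A-λI) row 1 is [6, 4], so an eigenvector is (2, -3).
For λ=6: (A-λI) row 1 is [4, 4], so an eigenvector is (1, -1).
General solution: c_1e^(4t)(2,-3) + c_2e^(6t)(1,-1).

p(t) = 2c_1e^(4t) + c_2e^(6t), q(t) = -3c_1e^(4t) - c_2e^(6t)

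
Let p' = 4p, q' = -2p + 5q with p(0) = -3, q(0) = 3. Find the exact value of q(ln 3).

A = [[4,0],[-2,5]]; eigenvalues λ = 5, 4.
Eigenvectors: (0,-1) for λ=5, (-1,-2) for λ=4.
From the initial condition, c_1 = -9, c_2 = 3.
q(ln 3) = (-9)(3^5)(-1) + (3)(3^4)(-2) = 1701.

1701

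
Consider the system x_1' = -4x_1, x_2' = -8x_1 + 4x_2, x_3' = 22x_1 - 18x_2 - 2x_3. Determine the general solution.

x_1(t) = C_1e^(-4t), x_2(t) = C_1e^(-4t) + C_3e^(4t), x_3(t) = -2C_1e^(-4t) + C_2e^(-2t) - 3C_3e^(4t)

Coefficient matrix A = [[-4, 0, 0], [-8, 4, 0], [22, -18, -2]].
det(A - λI) = 0 gives eigenvalues λ = -4, -2, 4.
For λ=-4: eigenvector (1,1,-2).
For λ=-2: eigenvector (0,0,1).
For λ=4: eigenvector (0,1,-3).
General solution: C_1e^(-4t)(1,1,-2) + C_2e^(-2t)(0,0,1) + C_3e^(4t)(0,1,-3).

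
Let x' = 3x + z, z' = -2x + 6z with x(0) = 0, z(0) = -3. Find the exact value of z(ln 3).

A = [[3,1],[-2,6]]; eigenvalues λ = 4, 5.
Eigenvectors: (-1,-1) for λ=4, (1,2) for λ=5.
From the initial condition, c_1 = -3, c_2 = -3.
z(ln 3) = (-3)(3^4)(-1) + (-3)(3^5)(2) = -1215.

-1215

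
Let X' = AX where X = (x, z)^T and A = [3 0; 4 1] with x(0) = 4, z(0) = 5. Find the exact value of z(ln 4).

A = [[3,0],[4,1]]; eigenvalues λ = 1, 3.
Eigenvectors: (0,-1) for λ=1, (1,2) for λ=3.
From the initial condition, c_1 = 3, c_2 = 4.
z(ln 4) = (3)(4^1)(-1) + (4)(4^3)(2) = 500.

500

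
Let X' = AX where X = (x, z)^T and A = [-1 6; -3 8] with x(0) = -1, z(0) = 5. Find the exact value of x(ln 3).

A = [[-1,6],[-3,8]]; eigenvalues λ = 2, 5.
Eigenvectors: (-2,-1) for λ=2, (-1,-1) for λ=5.
From the initial condition, c_1 = 6, c_2 = -11.
x(ln 3) = (6)(3^2)(-2) + (-11)(3^5)(-1) = 2565.

2565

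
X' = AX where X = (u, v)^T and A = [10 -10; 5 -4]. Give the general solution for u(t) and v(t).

u(t) = -3c_1e^(3t)sin(t) + c_1e^(3t)cos(t) + c_2e^(3t)sin(t) + 3c_2e^(3t)cos(t), v(t) = -2c_1e^(3t)sin(t) + c_1e^(3t)cos(t) + c_2e^(3t)sin(t) + 2c_2e^(3t)cos(t)

Coefficient matrix A = [[10, -10], [5, -4]].
Characteristic polynomial det(A - λI) = λ^2 - 6λ + 10 = 0.
Eigenvalues λ = 3 ± i (complex conjugate pair).
For λ=3+i: an eigenvector is (1,1) - i(-3,-2) = (1 + 3i, 1 + 2i).
A real fundamental pair from Re and Im of e^((3+i)t)v: X_1 = e^(3t)(cos(t)·(1,1) + sin(t)·(-3,-2)), X_2 = e^(3t)(sin(t)·(1,1) - cos(t)·(-3,-2)).
General solution: c_1X_1 + c_2X_2.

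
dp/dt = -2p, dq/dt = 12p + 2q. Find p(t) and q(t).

p(t) = -K_1e^(-2t), q(t) = 3K_1e^(-2t) - K_2e^(2t)

Coefficient matrix A = [[-2, 0], [12, 2]].
Characteristic polynomial det(A - λI) = λ^2 - 4 = 0.
Eigenvalues λ = -2, 2.
For λ=-2: (A-λI) row 2 is [12, 4], so an eigenvector is (-1, 3).
For λ=2: (A-λI) row 1 is [-4, 0], so an eigenvector is (0, -1).
General solution: K_1e^(-2t)(-1,3) + K_2e^(2t)(0,-1).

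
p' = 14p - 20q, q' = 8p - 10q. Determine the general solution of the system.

p(t) = -2c_1e^(2t)sin(4t) + c_1e^(2t)cos(4t) + c_2e^(2t)sin(4t) + 2c_2e^(2t)cos(4t), q(t) = -c_1e^(2t)sin(4t) + c_1e^(2t)cos(4t) + c_2e^(2t)sin(4t) + c_2e^(2t)cos(4t)

Coefficient matrix A = [[14, -20], [8, -10]].
Characteristic polynomial det(A - λI) = λ^2 - 4λ + 20 = 0.
Eigenvalues λ = 2 ± 4i (complex conjugate pair).
For λ=2+4i: an eigenvector is (1,1) - i(-2,-1) = (1 + 2i, 1 + i).
A real fundamental pair from Re and Im of e^((2+4i)t)v: X_1 = e^(2t)(cos(4t)·(1,1) + sin(4t)·(-2,-1)), X_2 = e^(2t)(sin(4t)·(1,1) - cos(4t)·(-2,-1)).
General solution: c_1X_1 + c_2X_2.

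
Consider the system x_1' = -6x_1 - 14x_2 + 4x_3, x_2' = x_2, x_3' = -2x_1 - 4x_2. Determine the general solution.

x_1(t) = C_1e^(-2t) - 2C_2e^(t) + 2C_3e^(-4t), x_2(t) = C_2e^(t), x_3(t) = C_1e^(-2t) + C_3e^(-4t)

Coefficient matrix A = [[-6, -14, 4], [0, 1, 0], [-2, -4, 0]].
det(A - λI) = 0 gives eigenvalues λ = -2, 1, -4.
For λ=-2: eigenvector (1,0,1).
For λ=1: eigenvector (-2,1,0).
For λ=-4: eigenvector (2,0,1).
General solution: C_1e^(-2t)(1,0,1) + C_2e^(t)(-2,1,0) + C_3e^(-4t)(2,0,1).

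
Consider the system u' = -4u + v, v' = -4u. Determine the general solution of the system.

Coefficient matrix A = [[-4, 1], [-4, 0]].
Characteristic polynomial det(A - λI) = λ^2 + 4λ + 4 = 0.
Single eigenvalue λ = -2 with algebraic multiplicity 2.
Eigenvector v = (-1,-2); generalized eigenvector w with (A-λI)w=v is (0,-1).
General solution: e^(-2t)[K_1·v + K_2·(t·v + w)].

u(t) = -K_1e^(-2t) - K_2te^(-2t), v(t) = -2K_1e^(-2t) - 2K_2te^(-2t) - K_2e^(-2t)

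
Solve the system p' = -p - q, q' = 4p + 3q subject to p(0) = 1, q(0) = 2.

Coefficient matrix A = [[-1, -1], [4, 3]].
Characteristic polynomial det(A - λI) = λ^2 - 2λ + 1 = 0.
Single eigenvalue λ = 1 with algebraic multiplicity 2.
Eigenvector v = (1,-2); generalized eigenvector w with (A-λI)w=v is (0,-1).
General solution: e^(t)[K_1·v + K_2·(t·v + w)].
Applying p(0)=1, q(0)=2 gives K_1=1, K_2=-4.

p(t) = -4te^(t) + e^(t), q(t) = 8te^(t) + 2e^(t)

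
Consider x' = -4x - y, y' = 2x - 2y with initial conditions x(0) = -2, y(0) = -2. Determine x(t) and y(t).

Coefficient matrix A = [[-4, -1], [2, -2]].
Characteristic polynomial det(A - λI) = λ^2 + 6λ + 10 = 0.
Eigenvalues λ = -3 ± i (complex conjugate pair).
For λ=-3+i: an eigenvector is (0,-1) - i(1,-1) = (0 - i, -1 + i).
A real fundamental pair from Re and Im of e^((-3+i)t)v: X_1 = e^(-3t)(cos(t)·(0,-1) + sin(t)·(1,-1)), X_2 = e^(-3t)(sin(t)·(0,-1) - cos(t)·(1,-1)).
General solution: C_1X_1 + C_2X_2.
Applying x(0)=-2, y(0)=-2 gives C_1=4, C_2=2.

x(t) = 4e^(-3t)sin(t) - 2e^(-3t)cos(t), y(t) = -6e^(-3t)sin(t) - 2e^(-3t)cos(t)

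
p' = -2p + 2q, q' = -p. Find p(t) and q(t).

Coefficient matrix A = [[-2, 2], [-1, 0]].
Characteristic polynomial det(A - λI) = λ^2 + 2λ + 2 = 0.
Eigenvalues λ = -1 ± i (complex conjugate pair).
For λ=-1+i: an eigenvector is (-1,0) - i(1,1) = (-1 - i, 0 - i).
A real fundamental pair from Re and Im of e^((-1+i)t)v: X_1 = e^(-t)(cos(t)·(-1,0) + sin(t)·(1,1)), X_2 = e^(-t)(sin(t)·(-1,0) - cos(t)·(1,1)).
General solution: K_1X_1 + K_2X_2.

p(t) = K_1e^(-t)sin(t) - K_1e^(-t)cos(t) - K_2e^(-t)sin(t) - K_2e^(-t)cos(t), q(t) = K_1e^(-t)sin(t) - K_2e^(-t)cos(t)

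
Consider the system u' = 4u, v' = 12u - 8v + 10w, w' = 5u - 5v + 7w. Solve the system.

u(t) = c_2e^(4t), v(t) = -c_1e^(2t) + c_2e^(4t) + 2c_3e^(-3t), w(t) = -c_1e^(2t) + c_3e^(-3t)

Coefficient matrix A = [[4, 0, 0], [12, -8, 10], [5, -5, 7]].
det(A - λI) = 0 gives eigenvalues λ = 2, 4, -3.
For λ=2: eigenvector (0,-1,-1).
For λ=4: eigenvector (1,1,0).
For λ=-3: eigenvector (0,2,1).
General solution: c_1e^(2t)(0,-1,-1) + c_2e^(4t)(1,1,0) + c_3e^(-3t)(0,2,1).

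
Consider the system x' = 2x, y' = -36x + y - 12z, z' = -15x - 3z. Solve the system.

x(t) = -c_2e^(2t), y(t) = 3c_1e^(-3t) + c_3e^(t), z(t) = c_1e^(-3t) + 3c_2e^(2t)

Coefficient matrix A = [[2, 0, 0], [-36, 1, -12], [-15, 0, -3]].
det(A - λI) = 0 gives eigenvalues λ = -3, 2, 1.
For λ=-3: eigenvector (0,3,1).
For λ=2: eigenvector (-1,0,3).
For λ=1: eigenvector (0,1,0).
General solution: c_1e^(-3t)(0,3,1) + c_2e^(2t)(-1,0,3) + c_3e^(t)(0,1,0).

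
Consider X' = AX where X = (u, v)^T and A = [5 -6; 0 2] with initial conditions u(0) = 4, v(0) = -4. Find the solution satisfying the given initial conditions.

Coefficient matrix A = [[5, -6], [0, 2]].
Characteristic polynomial det(A - λI) = λ^2 - 7λ + 10 = 0.
Eigenvalues λ = 5, 2.
For λ=5: (A-λI) row 1 is [0, -6], so an eigenvector is (-1, 0).
For λ=2: (A-λI) row 1 is [3, -6], so an eigenvector is (-2, -1).
General solution: K_1e^(5t)(-1,0) + K_2e^(2t)(-2,-1).
Applying u(0)=4, v(0)=-4 gives K_1=-12, K_2=4.

u(t) = 12e^(5t) - 8e^(2t), v(t) = -4e^(2t)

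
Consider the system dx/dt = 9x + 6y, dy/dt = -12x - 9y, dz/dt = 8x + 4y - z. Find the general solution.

Coefficient matrix A = [[9, 6, 0], [-12, -9, 0], [8, 4, -1]].
det(A - λI) = 0 gives eigenvalues λ = -3, -1, 3.
For λ=-3: eigenvector (-1,2,0).
For λ=-1: eigenvector (0,0,1).
For λ=3: eigenvector (-1,1,-1).
General solution: C_1e^(-3t)(-1,2,0) + C_2e^(-t)(0,0,1) + C_3e^(3t)(-1,1,-1).

x(t) = -C_1e^(-3t) - C_3e^(3t), y(t) = 2C_1e^(-3t) + C_3e^(3t), z(t) = C_2e^(-t) - C_3e^(3t)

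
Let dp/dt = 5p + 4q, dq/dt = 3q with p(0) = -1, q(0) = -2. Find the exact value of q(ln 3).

-54

A = [[5,4],[0,3]]; eigenvalues λ = 5, 3.
Eigenvectors: (-1,0) for λ=5, (2,-1) for λ=3.
From the initial condition, c_1 = 5, c_2 = 2.
q(ln 3) = (5)(3^5)(0) + (2)(3^3)(-1) = -54.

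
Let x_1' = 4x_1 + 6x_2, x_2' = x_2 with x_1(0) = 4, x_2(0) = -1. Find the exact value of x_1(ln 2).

36

A = [[4,6],[0,1]]; eigenvalues λ = 4, 1.
Eigenvectors: (-1,0) for λ=4, (-2,1) for λ=1.
From the initial condition, c_1 = -2, c_2 = -1.
x_1(ln 2) = (-2)(2^4)(-1) + (-1)(2^1)(-2) = 36.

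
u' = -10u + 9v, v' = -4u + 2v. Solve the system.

u(t) = 3C_1e^(-4t) + 3C_2te^(-4t) - 2C_2e^(-4t), v(t) = 2C_1e^(-4t) + 2C_2te^(-4t) - C_2e^(-4t)

Coefficient matrix A = [[-10, 9], [-4, 2]].
Characteristic polynomial det(A - λI) = λ^2 + 8λ + 16 = 0.
Single eigenvalue λ = -4 with algebraic multiplicity 2.
Eigenvector v = (3,2); generalized eigenvector w with (A-λI)w=v is (-2,-1).
General solution: e^(-4t)[C_1·v + C_2·(t·v + w)].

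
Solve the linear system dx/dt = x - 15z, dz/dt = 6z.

x(t) = C_1e^(t) - 3C_2e^(6t), z(t) = C_2e^(6t)

Coefficient matrix A = [[1, -15], [0, 6]].
Characteristic polynomial det(A - λI) = λ^2 - 7λ + 6 = 0.
Eigenvalues λ = 1, 6.
For λ=1: (A-λI) row 1 is [0, -15], so an eigenvector is (1, 0).
For λ=6: (A-λI) row 1 is [-5, -15], so an eigenvector is (-3, 1).
General solution: C_1e^(t)(1,0) + C_2e^(6t)(-3,1).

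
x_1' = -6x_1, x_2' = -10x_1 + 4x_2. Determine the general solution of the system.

x_1(t) = C_2e^(-6t), x_2(t) = -C_1e^(4t) + C_2e^(-6t)

Coefficient matrix A = [[-6, 0], [-10, 4]].
Characteristic polynomial det(A - λI) = λ^2 + 2λ - 24 = 0.
Eigenvalues λ = 4, -6.
For λ=4: (A-λI) row 1 is [-10, 0], so an eigenvector is (0, -1).
For λ=-6: (A-λI) row 2 is [-10, 10], so an eigenvector is (1, 1).
General solution: C_1e^(4t)(0,-1) + C_2e^(-6t)(1,1).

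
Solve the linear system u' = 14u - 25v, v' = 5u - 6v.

u(t) = -2C_1e^(4t)sin(5t) - C_1e^(4t)cos(5t) - C_2e^(4t)sin(5t) + 2C_2e^(4t)cos(5t), v(t) = -C_1e^(4t)sin(5t) + C_2e^(4t)cos(5t)

Coefficient matrix A = [[14, -25], [5, -6]].
Characteristic polynomial det(A - λI) = λ^2 - 8λ + 41 = 0.
Eigenvalues λ = 4 ± 5i (complex conjugate pair).
For λ=4+5i: an eigenvector is (-1,0) - i(-2,-1) = (-1 + 2i, 0 + i).
A real fundamental pair from Re and Im of e^((4+5i)t)v: X_1 = e^(4t)(cos(5t)·(-1,0) + sin(5t)·(-2,-1)), X_2 = e^(4t)(sin(5t)·(-1,0) - cos(5t)·(-2,-1)).
General solution: C_1X_1 + C_2X_2.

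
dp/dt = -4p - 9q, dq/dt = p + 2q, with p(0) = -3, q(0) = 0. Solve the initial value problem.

p(t) = 9te^(-t) - 3e^(-t), q(t) = -3te^(-t)

Coefficient matrix A = [[-4, -9], [1, 2]].
Characteristic polynomial det(A - λI) = λ^2 + 2λ + 1 = 0.
Single eigenvalue λ = -1 with algebraic multiplicity 2.
Eigenvector v = (3,-1); generalized eigenvector w with (A-λI)w=v is (2,-1).
General solution: e^(-t)[c_1·v + c_2·(t·v + w)].
Applying p(0)=-3, q(0)=0 gives c_1=-3, c_2=3.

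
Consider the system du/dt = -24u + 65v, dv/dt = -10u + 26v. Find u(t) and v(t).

Coefficient matrix A = [[-24, 65], [-10, 26]].
Characteristic polynomial det(A - λI) = λ^2 - 2λ + 26 = 0.
Eigenvalues λ = 1 ± 5i (complex conjugate pair).
For λ=1+5i: an eigenvector is (-2,-1) - i(-3,-1) = (-2 + 3i, -1 + i).
A real fundamental pair from Re and Im of e^((1+5i)t)v: X_1 = e^(t)(cos(5t)·(-2,-1) + sin(5t)·(-3,-1)), X_2 = e^(t)(sin(5t)·(-2,-1) - cos(5t)·(-3,-1)).
General solution: c_1X_1 + c_2X_2.

u(t) = -3c_1e^(t)sin(5t) - 2c_1e^(t)cos(5t) - 2c_2e^(t)sin(5t) + 3c_2e^(t)cos(5t), v(t) = -c_1e^(t)sin(5t) - c_1e^(t)cos(5t) - c_2e^(t)sin(5t) + c_2e^(t)cos(5t)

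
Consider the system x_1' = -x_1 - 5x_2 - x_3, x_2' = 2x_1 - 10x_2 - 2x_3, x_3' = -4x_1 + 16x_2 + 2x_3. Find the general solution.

x_1(t) = 3c_1e^(-3t) + c_2e^(-4t) + c_3e^(-2t), x_2(t) = 2c_1e^(-3t) + c_2e^(-4t), x_3(t) = -4c_1e^(-3t) - 2c_2e^(-4t) + c_3e^(-2t)

Coefficient matrix A = [[-1, -5, -1], [2, -10, -2], [-4, 16, 2]].
det(A - λI) = 0 gives eigenvalues λ = -3, -4, -2.
For λ=-3: eigenvector (3,2,-4).
For λ=-4: eigenvector (1,1,-2).
For λ=-2: eigenvector (1,0,1).
General solution: c_1e^(-3t)(3,2,-4) + c_2e^(-4t)(1,1,-2) + c_3e^(-2t)(1,0,1).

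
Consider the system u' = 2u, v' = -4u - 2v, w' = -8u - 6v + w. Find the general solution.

Coefficient matrix A = [[2, 0, 0], [-4, -2, 0], [-8, -6, 1]].
det(A - λI) = 0 gives eigenvalues λ = 2, -2, 1.
For λ=2: eigenvector (1,-1,-2).
For λ=-2: eigenvector (0,1,2).
For λ=1: eigenvector (0,0,1).
General solution: K_1e^(2t)(1,-1,-2) + K_2e^(-2t)(0,1,2) + K_3e^(t)(0,0,1).

u(t) = K_1e^(2t), v(t) = -K_1e^(2t) + K_2e^(-2t), w(t) = -2K_1e^(2t) + 2K_2e^(-2t) + K_3e^(t)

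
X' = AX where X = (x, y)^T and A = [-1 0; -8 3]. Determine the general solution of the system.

Coefficient matrix A = [[-1, 0], [-8, 3]].
Characteristic polynomial det(A - λI) = λ^2 - 2λ - 3 = 0.
Eigenvalues λ = 3, -1.
For λ=3: (A-λI) row 1 is [-4, 0], so an eigenvector is (0, 1).
For λ=-1: (A-λI) row 2 is [-8, 4], so an eigenvector is (1, 2).
General solution: C_1e^(3t)(0,1) + C_2e^(-t)(1,2).

x(t) = C_2e^(-t), y(t) = C_1e^(3t) + 2C_2e^(-t)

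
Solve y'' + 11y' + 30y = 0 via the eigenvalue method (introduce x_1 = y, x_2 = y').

y(t) = C_1e^(-6t) + C_2e^(-5t)

Let x_1 = y, x_2 = y'. Then x_1' = x_2 and x_2' = -30x_1 - 11x_2.
A = [[0,1],[-30,-11]]; det(A-λI) = λ^2 + 11λ + 30.
Eigenvalues λ = -6, -5 with eigenvectors (1,-6), (1,-5).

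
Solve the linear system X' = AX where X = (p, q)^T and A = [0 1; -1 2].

p(t) = K_1e^(t) + K_2te^(t) - 3K_2e^(t), q(t) = K_1e^(t) + K_2te^(t) - 2K_2e^(t)

Coefficient matrix A = [[0, 1], [-1, 2]].
Characteristic polynomial det(A - λI) = λ^2 - 2λ + 1 = 0.
Single eigenvalue λ = 1 with algebraic multiplicity 2.
Eigenvector v = (1,1); generalized eigenvector w with (A-λI)w=v is (-3,-2).
General solution: e^(t)[K_1·v + K_2·(t·v + w)].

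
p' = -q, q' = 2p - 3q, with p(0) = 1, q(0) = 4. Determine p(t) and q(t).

Coefficient matrix A = [[0, -1], [2, -3]].
Characteristic polynomial det(A - λI) = λ^2 + 3λ + 2 = 0.
Eigenvalues λ = -1, -2.
For λ=-1: (A-λI) row 1 is [1, -1], so an eigenvector is (1, 1).
For λ=-2: (A-λI) row 1 is [2, -1], so an eigenvector is (1, 2).
General solution: K_1e^(-t)(1,1) + K_2e^(-2t)(1,2).
Applying p(0)=1, q(0)=4 gives K_1=-2, K_2=3.

p(t) = -2e^(-t) + 3e^(-2t), q(t) = -2e^(-t) + 6e^(-2t)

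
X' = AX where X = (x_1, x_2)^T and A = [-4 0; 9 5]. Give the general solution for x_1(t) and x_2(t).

Coefficient matrix A = [[-4, 0], [9, 5]].
Characteristic polynomial det(A - λI) = λ^2 - λ - 20 = 0.
Eigenvalues λ = 5, -4.
For λ=5: (A-λI) row 1 is [-9, 0], so an eigenvector is (0, 1).
For λ=-4: (A-λI) row 2 is [9, 9], so an eigenvector is (-1, 1).
General solution: C_1e^(5t)(0,1) + C_2e^(-4t)(-1,1).

x_1(t) = -C_2e^(-4t), x_2(t) = C_1e^(5t) + C_2e^(-4t)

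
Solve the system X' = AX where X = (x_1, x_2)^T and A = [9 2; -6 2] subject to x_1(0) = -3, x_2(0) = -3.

Coefficient matrix A = [[9, 2], [-6, 2]].
Characteristic polynomial det(A - λI) = λ^2 - 11λ + 30 = 0.
Eigenvalues λ = 6, 5.
For λ=6: (A-λI) row 1 is [3, 2], so an eigenvector is (2, -3).
For λ=5: (A-λI) row 1 is [4, 2], so an eigenvector is (1, -2).
General solution: C_1e^(6t)(2,-3) + C_2e^(5t)(1,-2).
Applying x_1(0)=-3, x_2(0)=-3 gives C_1=-9, C_2=15.

x_1(t) = -18e^(6t) + 15e^(5t), x_2(t) = 27e^(6t) - 30e^(5t)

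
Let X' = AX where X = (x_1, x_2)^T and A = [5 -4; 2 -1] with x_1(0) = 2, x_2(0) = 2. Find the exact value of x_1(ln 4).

A = [[5,-4],[2,-1]]; eigenvalues λ = 1, 3.
Eigenvectors: (1,1) for λ=1, (-2,-1) for λ=3.
From the initial condition, c_1 = 2, c_2 = 0.
x_1(ln 4) = (2)(4^1)(1) + (0)(4^3)(-2) = 8.

8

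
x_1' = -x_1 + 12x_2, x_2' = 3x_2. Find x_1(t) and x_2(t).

Coefficient matrix A = [[-1, 12], [0, 3]].
Characteristic polynomial det(A - λI) = λ^2 - 2λ - 3 = 0.
Eigenvalues λ = 3, -1.
For λ=3: (A-λI) row 1 is [-4, 12], so an eigenvector is (-3, -1).
For λ=-1: (A-λI) row 1 is [0, 12], so an eigenvector is (-1, 0).
General solution: C_1e^(3t)(-3,-1) + C_2e^(-t)(-1,0).

x_1(t) = -3C_1e^(3t) - C_2e^(-t), x_2(t) = -C_1e^(3t)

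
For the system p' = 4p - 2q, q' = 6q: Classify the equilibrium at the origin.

A = [[4,-2],[0,6]]; det(A-λI) = λ^2 - 10λ + 24.
λ = 4, 6: both positive.

unstable node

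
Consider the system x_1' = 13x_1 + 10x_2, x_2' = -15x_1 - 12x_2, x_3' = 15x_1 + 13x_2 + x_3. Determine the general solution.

Coefficient matrix A = [[13, 10, 0], [-15, -12, 0], [15, 13, 1]].
det(A - λI) = 0 gives eigenvalues λ = -2, 3, 1.
For λ=-2: eigenvector (-2,3,-3).
For λ=3: eigenvector (1,-1,1).
For λ=1: eigenvector (0,0,1).
General solution: K_1e^(-2t)(-2,3,-3) + K_2e^(3t)(1,-1,1) + K_3e^(t)(0,0,1).

x_1(t) = -2K_1e^(-2t) + K_2e^(3t), x_2(t) = 3K_1e^(-2t) - K_2e^(3t), x_3(t) = -3K_1e^(-2t) + K_2e^(3t) + K_3e^(t)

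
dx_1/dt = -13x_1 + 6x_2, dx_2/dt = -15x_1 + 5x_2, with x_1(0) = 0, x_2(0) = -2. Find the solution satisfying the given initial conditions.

x_1(t) = -4e^(-4t)sin(3t), x_2(t) = -6e^(-4t)sin(3t) - 2e^(-4t)cos(3t)

Coefficient matrix A = [[-13, 6], [-15, 5]].
Characteristic polynomial det(A - λI) = λ^2 + 8λ + 25 = 0.
Eigenvalues λ = -4 ± 3i (complex conjugate pair).
For λ=-4+3i: an eigenvector is (-1,-1) - i(1,2) = (-1 - i, -1 - 2i).
A real fundamental pair from Re and Im of e^((-4+3i)t)v: X_1 = e^(-4t)(cos(3t)·(-1,-1) + sin(3t)·(1,2)), X_2 = e^(-4t)(sin(3t)·(-1,-1) - cos(3t)·(1,2)).
General solution: C_1X_1 + C_2X_2.
Applying x_1(0)=0, x_2(0)=-2 gives C_1=-2, C_2=2.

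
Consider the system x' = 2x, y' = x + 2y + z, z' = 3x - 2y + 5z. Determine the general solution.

x(t) = C_1e^(2t), y(t) = C_2e^(3t) + C_3e^(4t), z(t) = -C_1e^(2t) + C_2e^(3t) + 2C_3e^(4t)

Coefficient matrix A = [[2, 0, 0], [1, 2, 1], [3, -2, 5]].
det(A - λI) = 0 gives eigenvalues λ = 2, 3, 4.
For λ=2: eigenvector (1,0,-1).
For λ=3: eigenvector (0,1,1).
For λ=4: eigenvector (0,1,2).
General solution: C_1e^(2t)(1,0,-1) + C_2e^(3t)(0,1,1) + C_3e^(4t)(0,1,2).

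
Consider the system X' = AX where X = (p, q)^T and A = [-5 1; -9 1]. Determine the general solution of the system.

Coefficient matrix A = [[-5, 1], [-9, 1]].
Characteristic polynomial det(A - λI) = λ^2 + 4λ + 4 = 0.
Single eigenvalue λ = -2 with algebraic multiplicity 2.
Eigenvector v = (1,3); generalized eigenvector w with (A-λI)w=v is (0,1).
General solution: e^(-2t)[C_1·v + C_2·(t·v + w)].

p(t) = C_1e^(-2t) + C_2te^(-2t), q(t) = 3C_1e^(-2t) + 3C_2te^(-2t) + C_2e^(-2t)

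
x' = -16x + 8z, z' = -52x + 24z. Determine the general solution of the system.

x(t) = c_1e^(4t)sin(4t) - c_1e^(4t)cos(4t) - c_2e^(4t)sin(4t) - c_2e^(4t)cos(4t), z(t) = 3c_1e^(4t)sin(4t) - 2c_1e^(4t)cos(4t) - 2c_2e^(4t)sin(4t) - 3c_2e^(4t)cos(4t)

Coefficient matrix A = [[-16, 8], [-52, 24]].
Characteristic polynomial det(A - λI) = λ^2 - 8λ + 32 = 0.
Eigenvalues λ = 4 ± 4i (complex conjugate pair).
For λ=4+4i: an eigenvector is (-1,-2) - i(1,3) = (-1 - i, -2 - 3i).
A real fundamental pair from Re and Im of e^((4+4i)t)v: X_1 = e^(4t)(cos(4t)·(-1,-2) + sin(4t)·(1,3)), X_2 = e^(4t)(sin(4t)·(-1,-2) - cos(4t)·(1,3)).
General solution: c_1X_1 + c_2X_2.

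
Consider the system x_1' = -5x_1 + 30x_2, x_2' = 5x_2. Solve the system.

x_1(t) = -K_1e^(-5t) - 3K_2e^(5t), x_2(t) = -K_2e^(5t)

Coefficient matrix A = [[-5, 30], [0, 5]].
Characteristic polynomial det(A - λI) = λ^2 - 25 = 0.
Eigenvalues λ = -5, 5.
For λ=-5: (A-λI) row 1 is [0, 30], so an eigenvector is (-1, 0).
For λ=5: (A-λI) row 1 is [-10, 30], so an eigenvector is (-3, -1).
General solution: K_1e^(-5t)(-1,0) + K_2e^(5t)(-3,-1).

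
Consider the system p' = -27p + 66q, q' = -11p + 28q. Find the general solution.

Coefficient matrix A = [[-27, 66], [-11, 28]].
Characteristic polynomial det(A - λI) = λ^2 - λ - 30 = 0.
Eigenvalues λ = -5, 6.
For λ=-5: (A-λI) row 1 is [-22, 66], so an eigenvector is (-3, -1).
For λ=6: (A-λI) row 1 is [-33, 66], so an eigenvector is (-2, -1).
General solution: K_1e^(-5t)(-3,-1) + K_2e^(6t)(-2,-1).

p(t) = -3K_1e^(-5t) - 2K_2e^(6t), q(t) = -K_1e^(-5t) - K_2e^(6t)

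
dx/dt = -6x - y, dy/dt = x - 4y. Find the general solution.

x(t) = K_1e^(-5t) + K_2te^(-5t), y(t) = -K_1e^(-5t) - K_2te^(-5t) - K_2e^(-5t)

Coefficient matrix A = [[-6, -1], [1, -4]].
Characteristic polynomial det(A - λI) = λ^2 + 10λ + 25 = 0.
Single eigenvalue λ = -5 with algebraic multiplicity 2.
Eigenvector v = (1,-1); generalized eigenvector w with (A-λI)w=v is (0,-1).
General solution: e^(-5t)[K_1·v + K_2·(t·v + w)].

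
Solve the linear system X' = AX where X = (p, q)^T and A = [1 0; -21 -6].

Coefficient matrix A = [[1, 0], [-21, -6]].
Characteristic polynomial det(A - λI) = λ^2 + 5λ - 6 = 0.
Eigenvalues λ = 1, -6.
For λ=1: (A-λI) row 2 is [-21, -7], so an eigenvector is (1, -3).
For λ=-6: (A-λI) row 1 is [7, 0], so an eigenvector is (0, -1).
General solution: K_1e^(t)(1,-3) + K_2e^(-6t)(0,-1).

p(t) = K_1e^(t), q(t) = -3K_1e^(t) - K_2e^(-6t)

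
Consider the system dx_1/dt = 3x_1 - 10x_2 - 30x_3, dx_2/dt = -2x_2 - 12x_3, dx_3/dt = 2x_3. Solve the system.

x_1(t) = K_1e^(3t) + 2K_2e^(-2t), x_2(t) = K_2e^(-2t) - 3K_3e^(2t), x_3(t) = K_3e^(2t)

Coefficient matrix A = [[3, -10, -30], [0, -2, -12], [0, 0, 2]].
det(A - λI) = 0 gives eigenvalues λ = 3, -2, 2.
For λ=3: eigenvector (1,0,0).
For λ=-2: eigenvector (2,1,0).
For λ=2: eigenvector (0,-3,1).
General solution: K_1e^(3t)(1,0,0) + K_2e^(-2t)(2,1,0) + K_3e^(2t)(0,-3,1).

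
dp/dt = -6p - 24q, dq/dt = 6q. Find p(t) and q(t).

p(t) = -2K_1e^(6t) - K_2e^(-6t), q(t) = K_1e^(6t)

Coefficient matrix A = [[-6, -24], [0, 6]].
Characteristic polynomial det(A - λI) = λ^2 - 36 = 0.
Eigenvalues λ = 6, -6.
For λ=6: (A-λI) row 1 is [-12, -24], so an eigenvector is (-2, 1).
For λ=-6: (A-λI) row 1 is [0, -24], so an eigenvector is (-1, 0).
General solution: K_1e^(6t)(-2,1) + K_2e^(-6t)(-1,0).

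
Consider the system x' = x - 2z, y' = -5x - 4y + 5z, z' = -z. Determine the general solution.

Coefficient matrix A = [[1, 0, -2], [-5, -4, 5], [0, 0, -1]].
det(A - λI) = 0 gives eigenvalues λ = -1, -4, 1.
For λ=-1: eigenvector (1,0,1).
For λ=-4: eigenvector (0,1,0).
For λ=1: eigenvector (-1,1,0).
General solution: C_1e^(-t)(1,0,1) + C_2e^(-4t)(0,1,0) + C_3e^(t)(-1,1,0).

x(t) = C_1e^(-t) - C_3e^(t), y(t) = C_2e^(-4t) + C_3e^(t), z(t) = C_1e^(-t)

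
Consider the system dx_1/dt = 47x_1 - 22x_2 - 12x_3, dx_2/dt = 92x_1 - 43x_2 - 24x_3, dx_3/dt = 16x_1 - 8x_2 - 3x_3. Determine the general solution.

x_1(t) = c_1e^(3t) - c_2e^(t) + 2c_3e^(-3t), x_2(t) = 2c_1e^(3t) - c_2e^(t) + 4c_3e^(-3t), x_3(t) = -2c_2e^(t) + c_3e^(-3t)

Coefficient matrix A = [[47, -22, -12], [92, -43, -24], [16, -8, -3]].
det(A - λI) = 0 gives eigenvalues λ = 3, 1, -3.
For λ=3: eigenvector (1,2,0).
For λ=1: eigenvector (-1,-1,-2).
For λ=-3: eigenvector (2,4,1).
General solution: c_1e^(3t)(1,2,0) + c_2e^(t)(-1,-1,-2) + c_3e^(-3t)(2,4,1).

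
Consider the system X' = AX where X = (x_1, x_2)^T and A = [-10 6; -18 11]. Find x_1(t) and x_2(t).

x_1(t) = K_1e^(2t) + 2K_2e^(-t), x_2(t) = 2K_1e^(2t) + 3K_2e^(-t)

Coefficient matrix A = [[-10, 6], [-18, 11]].
Characteristic polynomial det(A - λI) = λ^2 - λ - 2 = 0.
Eigenvalues λ = 2, -1.
For λ=2: (A-λI) row 1 is [-12, 6], so an eigenvector is (1, 2).
For λ=-1: (A-λI) row 1 is [-9, 6], so an eigenvector is (2, 3).
General solution: K_1e^(2t)(1,2) + K_2e^(-t)(2,3).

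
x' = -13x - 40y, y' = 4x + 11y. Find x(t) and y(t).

Coefficient matrix A = [[-13, -40], [4, 11]].
Characteristic polynomial det(A - λI) = λ^2 + 2λ + 17 = 0.
Eigenvalues λ = -1 ± 4i (complex conjugate pair).
For λ=-1+4i: an eigenvector is (-3,1) - i(-1,0) = (-3 + i, 1).
A real fundamental pair from Re and Im of e^((-1+4i)t)v: X_1 = e^(-t)(cos(4t)·(-3,1) + sin(4t)·(-1,0)), X_2 = e^(-t)(sin(4t)·(-3,1) - cos(4t)·(-1,0)).
General solution: C_1X_1 + C_2X_2.

x(t) = -C_1e^(-t)sin(4t) - 3C_1e^(-t)cos(4t) - 3C_2e^(-t)sin(4t) + C_2e^(-t)cos(4t), y(t) = C_1e^(-t)cos(4t) + C_2e^(-t)sin(4t)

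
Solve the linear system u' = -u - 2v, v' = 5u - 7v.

u(t) = -C_1e^(-4t)sin(t) - C_1e^(-4t)cos(t) - C_2e^(-4t)sin(t) + C_2e^(-4t)cos(t), v(t) = -2C_1e^(-4t)sin(t) - C_1e^(-4t)cos(t) - C_2e^(-4t)sin(t) + 2C_2e^(-4t)cos(t)

Coefficient matrix A = [[-1, -2], [5, -7]].
Characteristic polynomial det(A - λI) = λ^2 + 8λ + 17 = 0.
Eigenvalues λ = -4 ± i (complex conjugate pair).
For λ=-4+i: an eigenvector is (-1,-1) - i(-1,-2) = (-1 + i, -1 + 2i).
A real fundamental pair from Re and Im of e^((-4+i)t)v: X_1 = e^(-4t)(cos(t)·(-1,-1) + sin(t)·(-1,-2)), X_2 = e^(-4t)(sin(t)·(-1,-1) - cos(t)·(-1,-2)).
General solution: C_1X_1 + C_2X_2.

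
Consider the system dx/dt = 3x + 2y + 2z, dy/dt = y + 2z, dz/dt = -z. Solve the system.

x(t) = K_1e^(3t) - K_2e^(t), y(t) = K_2e^(t) - K_3e^(-t), z(t) = K_3e^(-t)

Coefficient matrix A = [[3, 2, 2], [0, 1, 2], [0, 0, -1]].
det(A - λI) = 0 gives eigenvalues λ = 3, 1, -1.
For λ=3: eigenvector (1,0,0).
For λ=1: eigenvector (-1,1,0).
For λ=-1: eigenvector (0,-1,1).
General solution: K_1e^(3t)(1,0,0) + K_2e^(t)(-1,1,0) + K_3e^(-t)(0,-1,1).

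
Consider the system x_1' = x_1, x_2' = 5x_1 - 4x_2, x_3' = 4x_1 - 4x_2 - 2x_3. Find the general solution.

x_1(t) = K_2e^(t), x_2(t) = K_1e^(-4t) + K_2e^(t), x_3(t) = 2K_1e^(-4t) + K_3e^(-2t)

Coefficient matrix A = [[1, 0, 0], [5, -4, 0], [4, -4, -2]].
det(A - λI) = 0 gives eigenvalues λ = -4, 1, -2.
For λ=-4: eigenvector (0,1,2).
For λ=1: eigenvector (1,1,0).
For λ=-2: eigenvector (0,0,1).
General solution: K_1e^(-4t)(0,1,2) + K_2e^(t)(1,1,0) + K_3e^(-2t)(0,0,1).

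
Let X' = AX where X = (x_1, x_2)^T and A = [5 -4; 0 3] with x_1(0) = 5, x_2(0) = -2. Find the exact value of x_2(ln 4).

-128

A = [[5,-4],[0,3]]; eigenvalues λ = 5, 3.
Eigenvectors: (1,0) for λ=5, (2,1) for λ=3.
From the initial condition, c_1 = 9, c_2 = -2.
x_2(ln 4) = (9)(4^5)(0) + (-2)(4^3)(1) = -128.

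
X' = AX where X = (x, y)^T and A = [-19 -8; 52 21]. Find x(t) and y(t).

Coefficient matrix A = [[-19, -8], [52, 21]].
Characteristic polynomial det(A - λI) = λ^2 - 2λ + 17 = 0.
Eigenvalues λ = 1 ± 4i (complex conjugate pair).
For λ=1+4i: an eigenvector is (-1,3) - i(-1,2) = (-1 + i, 3 - 2i).
A real fundamental pair from Re and Im of e^((1+4i)t)v: X_1 = e^(t)(cos(4t)·(-1,3) + sin(4t)·(-1,2)), X_2 = e^(t)(sin(4t)·(-1,3) - cos(4t)·(-1,2)).
General solution: K_1X_1 + K_2X_2.

x(t) = -K_1e^(t)sin(4t) - K_1e^(t)cos(4t) - K_2e^(t)sin(4t) + K_2e^(t)cos(4t), y(t) = 2K_1e^(t)sin(4t) + 3K_1e^(t)cos(4t) + 3K_2e^(t)sin(4t) - 2K_2e^(t)cos(4t)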